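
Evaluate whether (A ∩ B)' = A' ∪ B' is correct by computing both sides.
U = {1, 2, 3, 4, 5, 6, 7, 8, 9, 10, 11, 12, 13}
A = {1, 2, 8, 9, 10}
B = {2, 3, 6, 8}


LHS: A ∩ B = {2, 8}
(A ∩ B)' = U \ (A ∩ B) = {1, 3, 4, 5, 6, 7, 9, 10, 11, 12, 13}
A' = {3, 4, 5, 6, 7, 11, 12, 13}, B' = {1, 4, 5, 7, 9, 10, 11, 12, 13}
Claimed RHS: A' ∪ B' = {1, 3, 4, 5, 6, 7, 9, 10, 11, 12, 13}
Identity is VALID: LHS = RHS = {1, 3, 4, 5, 6, 7, 9, 10, 11, 12, 13} ✓

Identity is valid. (A ∩ B)' = A' ∪ B' = {1, 3, 4, 5, 6, 7, 9, 10, 11, 12, 13}


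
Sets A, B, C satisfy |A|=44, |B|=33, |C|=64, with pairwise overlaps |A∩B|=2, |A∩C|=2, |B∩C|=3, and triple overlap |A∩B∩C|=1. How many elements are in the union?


|A∪B∪C| = |A|+|B|+|C| - |A∩B|-|A∩C|-|B∩C| + |A∩B∩C|
= 44+33+64 - 2-2-3 + 1
= 141 - 7 + 1
= 135

|A ∪ B ∪ C| = 135


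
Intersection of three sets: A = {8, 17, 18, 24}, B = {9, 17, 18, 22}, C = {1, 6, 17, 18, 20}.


A ∩ B = {17, 18}
(A ∩ B) ∩ C = {17, 18}

A ∩ B ∩ C = {17, 18}


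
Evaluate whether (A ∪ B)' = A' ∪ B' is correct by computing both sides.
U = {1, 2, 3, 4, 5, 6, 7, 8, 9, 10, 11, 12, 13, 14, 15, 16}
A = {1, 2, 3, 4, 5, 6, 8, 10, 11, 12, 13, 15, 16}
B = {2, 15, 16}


LHS: A ∪ B = {1, 2, 3, 4, 5, 6, 8, 10, 11, 12, 13, 15, 16}
(A ∪ B)' = U \ (A ∪ B) = {7, 9, 14}
A' = {7, 9, 14}, B' = {1, 3, 4, 5, 6, 7, 8, 9, 10, 11, 12, 13, 14}
Claimed RHS: A' ∪ B' = {1, 3, 4, 5, 6, 7, 8, 9, 10, 11, 12, 13, 14}
Identity is INVALID: LHS = {7, 9, 14} but the RHS claimed here equals {1, 3, 4, 5, 6, 7, 8, 9, 10, 11, 12, 13, 14}. The correct form is (A ∪ B)' = A' ∩ B'.

Identity is invalid: (A ∪ B)' = {7, 9, 14} but A' ∪ B' = {1, 3, 4, 5, 6, 7, 8, 9, 10, 11, 12, 13, 14}. The correct De Morgan law is (A ∪ B)' = A' ∩ B'.


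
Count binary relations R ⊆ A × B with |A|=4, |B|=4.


A relation from A to B is any subset of A × B.
|A × B| = 4 × 4 = 16
# relations = 2^|A × B| = 2^16 = 65536

Number of relations = 65536


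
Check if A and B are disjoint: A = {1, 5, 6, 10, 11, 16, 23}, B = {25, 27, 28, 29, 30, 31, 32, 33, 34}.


Disjoint means A ∩ B = ∅.
A ∩ B = ∅
A ∩ B = ∅, so A and B are disjoint.

Yes, A and B are disjoint


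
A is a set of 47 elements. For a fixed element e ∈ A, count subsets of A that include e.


Subsets of A containing e correspond to subsets of A \ {e}, which has 46 elements.
Count = 2^(n-1) = 2^46
= 70368744177664

Number of subsets containing e = 70368744177664


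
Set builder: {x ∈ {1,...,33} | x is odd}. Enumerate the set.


Checking each candidate:
Condition: odd numbers in {1,...,33}
Result = {1, 3, 5, 7, 9, 11, 13, 15, 17, 19, 21, 23, 25, 27, 29, 31, 33}

{1, 3, 5, 7, 9, 11, 13, 15, 17, 19, 21, 23, 25, 27, 29, 31, 33}


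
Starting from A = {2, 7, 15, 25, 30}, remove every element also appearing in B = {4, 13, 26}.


A \ B = elements in A but not in B
A = {2, 7, 15, 25, 30}
B = {4, 13, 26}
Remove from A any elements in B
A \ B = {2, 7, 15, 25, 30}

A \ B = {2, 7, 15, 25, 30}


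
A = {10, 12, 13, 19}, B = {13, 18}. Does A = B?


Two sets are equal iff they have exactly the same elements.
A = {10, 12, 13, 19}
B = {13, 18}
Differences: {10, 12, 18, 19}
A ≠ B

No, A ≠ B


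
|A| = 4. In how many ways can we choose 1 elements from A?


C(n,k) = n! / (k!(n-k)!)
C(4,1) = 4! / (1!3!)
= 4

C(4,1) = 4


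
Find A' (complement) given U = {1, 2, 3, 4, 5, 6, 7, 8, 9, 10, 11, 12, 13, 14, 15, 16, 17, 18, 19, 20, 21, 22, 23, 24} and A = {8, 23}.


Aᶜ = U \ A = elements in U but not in A
U = {1, 2, 3, 4, 5, 6, 7, 8, 9, 10, 11, 12, 13, 14, 15, 16, 17, 18, 19, 20, 21, 22, 23, 24}
A = {8, 23}
Aᶜ = {1, 2, 3, 4, 5, 6, 7, 9, 10, 11, 12, 13, 14, 15, 16, 17, 18, 19, 20, 21, 22, 24}

Aᶜ = {1, 2, 3, 4, 5, 6, 7, 9, 10, 11, 12, 13, 14, 15, 16, 17, 18, 19, 20, 21, 22, 24}


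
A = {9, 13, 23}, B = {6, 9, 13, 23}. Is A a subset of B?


A ⊆ B means every element of A is in B.
All elements of A are in B.
So A ⊆ B.

Yes, A ⊆ B


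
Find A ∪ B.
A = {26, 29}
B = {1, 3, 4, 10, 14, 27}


A ∪ B = all elements in A or B (or both)
A = {26, 29}
B = {1, 3, 4, 10, 14, 27}
A ∪ B = {1, 3, 4, 10, 14, 26, 27, 29}

A ∪ B = {1, 3, 4, 10, 14, 26, 27, 29}


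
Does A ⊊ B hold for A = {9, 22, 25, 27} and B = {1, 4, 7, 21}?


A ⊂ B requires: A ⊆ B AND A ≠ B.
A ⊆ B? No
A ⊄ B, so A is not a proper subset.

No, A is not a proper subset of B


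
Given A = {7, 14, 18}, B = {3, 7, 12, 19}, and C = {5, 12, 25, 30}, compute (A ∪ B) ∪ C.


A ∪ B = {3, 7, 12, 14, 18, 19}
(A ∪ B) ∪ C = {3, 5, 7, 12, 14, 18, 19, 25, 30}

A ∪ B ∪ C = {3, 5, 7, 12, 14, 18, 19, 25, 30}


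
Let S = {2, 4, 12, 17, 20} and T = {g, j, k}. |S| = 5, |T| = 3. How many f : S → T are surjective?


n = |S| = 5, k = |T| = 3. Surjections via inclusion-exclusion:
S(n,k) = Σ(-1)^i × C(k,i) × (k-i)^n, i=0 to k
i=0: (-1)^0×C(3,0)×3^5 = 243
i=1: (-1)^1×C(3,1)×2^5 = -96
i=2: (-1)^2×C(3,2)×1^5 = 3
i=3: (-1)^3×C(3,3)×0^5 = 0
Total = 150

Number of surjections = 150


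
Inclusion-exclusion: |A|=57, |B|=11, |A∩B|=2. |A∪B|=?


|A ∪ B| = |A| + |B| - |A ∩ B|
= 57 + 11 - 2
= 66

|A ∪ B| = 66


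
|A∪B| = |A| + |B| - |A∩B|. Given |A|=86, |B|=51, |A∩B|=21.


|A ∪ B| = |A| + |B| - |A ∩ B|
= 86 + 51 - 21
= 116

|A ∪ B| = 116


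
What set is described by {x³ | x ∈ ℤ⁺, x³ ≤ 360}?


Checking each candidate:
Condition: positive perfect cubes ≤ 360
Result = {1, 8, 27, 64, 125, 216, 343}

{1, 8, 27, 64, 125, 216, 343}


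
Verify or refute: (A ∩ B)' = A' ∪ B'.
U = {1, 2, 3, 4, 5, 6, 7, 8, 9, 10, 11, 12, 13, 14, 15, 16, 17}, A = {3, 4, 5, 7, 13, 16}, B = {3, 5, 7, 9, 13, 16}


LHS: A ∩ B = {3, 5, 7, 13, 16}
(A ∩ B)' = U \ (A ∩ B) = {1, 2, 4, 6, 8, 9, 10, 11, 12, 14, 15, 17}
A' = {1, 2, 6, 8, 9, 10, 11, 12, 14, 15, 17}, B' = {1, 2, 4, 6, 8, 10, 11, 12, 14, 15, 17}
Claimed RHS: A' ∪ B' = {1, 2, 4, 6, 8, 9, 10, 11, 12, 14, 15, 17}
Identity is VALID: LHS = RHS = {1, 2, 4, 6, 8, 9, 10, 11, 12, 14, 15, 17} ✓

Identity is valid. (A ∩ B)' = A' ∪ B' = {1, 2, 4, 6, 8, 9, 10, 11, 12, 14, 15, 17}


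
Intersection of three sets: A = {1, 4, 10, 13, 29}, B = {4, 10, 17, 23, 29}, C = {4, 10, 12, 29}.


A ∩ B = {4, 10, 29}
(A ∩ B) ∩ C = {4, 10, 29}

A ∩ B ∩ C = {4, 10, 29}


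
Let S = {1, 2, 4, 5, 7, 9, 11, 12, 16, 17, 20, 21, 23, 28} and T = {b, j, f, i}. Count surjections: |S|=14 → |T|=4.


n = |S| = 14, k = |T| = 4. Surjections via inclusion-exclusion:
S(n,k) = Σ(-1)^i × C(k,i) × (k-i)^n, i=0 to k
i=0: (-1)^0×C(4,0)×4^14 = 268435456
i=1: (-1)^1×C(4,1)×3^14 = -19131876
i=2: (-1)^2×C(4,2)×2^14 = 98304
i=3: (-1)^3×C(4,3)×1^14 = -4
i=4: (-1)^4×C(4,4)×0^14 = 0
Total = 249401880

Number of surjections = 249401880


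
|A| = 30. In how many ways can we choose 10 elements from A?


C(n,k) = n! / (k!(n-k)!)
C(30,10) = 30! / (10!20!)
= 30045015

C(30,10) = 30045015


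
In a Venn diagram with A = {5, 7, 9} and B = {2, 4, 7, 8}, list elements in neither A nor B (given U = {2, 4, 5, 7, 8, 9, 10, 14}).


A = {5, 7, 9}
B = {2, 4, 7, 8}
Region: in neither A nor B (given U = {2, 4, 5, 7, 8, 9, 10, 14})
Elements: {10, 14}

Elements in neither A nor B (given U = {2, 4, 5, 7, 8, 9, 10, 14}): {10, 14}


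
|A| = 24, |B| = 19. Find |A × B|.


|A × B| = |A| × |B|
= 24 × 19
= 456

|A × B| = 456


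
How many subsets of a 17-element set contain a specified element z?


Subsets of A containing z correspond to subsets of A \ {z}, which has 16 elements.
Count = 2^(n-1) = 2^16
= 65536

Number of subsets containing z = 65536


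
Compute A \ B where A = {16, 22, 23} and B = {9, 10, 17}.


A \ B = elements in A but not in B
A = {16, 22, 23}
B = {9, 10, 17}
Remove from A any elements in B
A \ B = {16, 22, 23}

A \ B = {16, 22, 23}


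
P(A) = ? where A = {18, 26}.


|A| = 2, so |P(A)| = 2^2 = 4
Enumerate subsets by cardinality (0 to 2):
∅, {18}, {26}, {18, 26}

P(A) has 4 subsets: ∅, {18}, {26}, {18, 26}


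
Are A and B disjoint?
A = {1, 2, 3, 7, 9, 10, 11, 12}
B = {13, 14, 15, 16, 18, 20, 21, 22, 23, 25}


Disjoint means A ∩ B = ∅.
A ∩ B = ∅
A ∩ B = ∅, so A and B are disjoint.

Yes, A and B are disjoint


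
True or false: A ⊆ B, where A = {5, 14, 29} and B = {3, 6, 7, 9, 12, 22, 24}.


A ⊆ B means every element of A is in B.
Elements in A not in B: {5, 14, 29}
So A ⊄ B.

No, A ⊄ B


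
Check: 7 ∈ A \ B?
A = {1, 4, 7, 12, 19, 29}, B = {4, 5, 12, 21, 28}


A = {1, 4, 7, 12, 19, 29}, B = {4, 5, 12, 21, 28}
A \ B = elements in A but not in B
A \ B = {1, 7, 19, 29}
Checking if 7 ∈ A \ B
7 is in A \ B → True

7 ∈ A \ B


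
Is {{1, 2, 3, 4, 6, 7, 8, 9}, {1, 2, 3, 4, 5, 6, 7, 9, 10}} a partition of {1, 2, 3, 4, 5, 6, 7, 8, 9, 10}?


A partition requires: (1) non-empty parts, (2) pairwise disjoint, (3) union = U
Parts: {1, 2, 3, 4, 6, 7, 8, 9}, {1, 2, 3, 4, 5, 6, 7, 9, 10}
Union of parts: {1, 2, 3, 4, 5, 6, 7, 8, 9, 10}
U = {1, 2, 3, 4, 5, 6, 7, 8, 9, 10}
All non-empty? True
Pairwise disjoint? False
Covers U? True

No, not a valid partition


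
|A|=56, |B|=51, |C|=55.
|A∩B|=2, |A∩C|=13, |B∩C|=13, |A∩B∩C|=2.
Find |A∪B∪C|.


|A∪B∪C| = |A|+|B|+|C| - |A∩B|-|A∩C|-|B∩C| + |A∩B∩C|
= 56+51+55 - 2-13-13 + 2
= 162 - 28 + 2
= 136

|A ∪ B ∪ C| = 136


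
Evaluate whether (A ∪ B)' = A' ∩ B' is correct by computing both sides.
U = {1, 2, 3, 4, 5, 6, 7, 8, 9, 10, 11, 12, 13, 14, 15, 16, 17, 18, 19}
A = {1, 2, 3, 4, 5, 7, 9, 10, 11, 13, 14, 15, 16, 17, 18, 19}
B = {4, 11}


LHS: A ∪ B = {1, 2, 3, 4, 5, 7, 9, 10, 11, 13, 14, 15, 16, 17, 18, 19}
(A ∪ B)' = U \ (A ∪ B) = {6, 8, 12}
A' = {6, 8, 12}, B' = {1, 2, 3, 5, 6, 7, 8, 9, 10, 12, 13, 14, 15, 16, 17, 18, 19}
Claimed RHS: A' ∩ B' = {6, 8, 12}
Identity is VALID: LHS = RHS = {6, 8, 12} ✓

Identity is valid. (A ∪ B)' = A' ∩ B' = {6, 8, 12}


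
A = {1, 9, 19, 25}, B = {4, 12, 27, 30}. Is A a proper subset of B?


A ⊂ B requires: A ⊆ B AND A ≠ B.
A ⊆ B? No
A ⊄ B, so A is not a proper subset.

No, A is not a proper subset of B


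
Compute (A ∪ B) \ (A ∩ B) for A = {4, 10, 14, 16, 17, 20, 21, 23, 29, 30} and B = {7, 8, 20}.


A △ B = (A \ B) ∪ (B \ A) = elements in exactly one of A or B
A \ B = {4, 10, 14, 16, 17, 21, 23, 29, 30}
B \ A = {7, 8}
A △ B = {4, 7, 8, 10, 14, 16, 17, 21, 23, 29, 30}

A △ B = {4, 7, 8, 10, 14, 16, 17, 21, 23, 29, 30}


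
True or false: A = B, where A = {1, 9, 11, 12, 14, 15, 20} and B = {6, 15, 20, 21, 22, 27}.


Two sets are equal iff they have exactly the same elements.
A = {1, 9, 11, 12, 14, 15, 20}
B = {6, 15, 20, 21, 22, 27}
Differences: {1, 6, 9, 11, 12, 14, 21, 22, 27}
A ≠ B

No, A ≠ B


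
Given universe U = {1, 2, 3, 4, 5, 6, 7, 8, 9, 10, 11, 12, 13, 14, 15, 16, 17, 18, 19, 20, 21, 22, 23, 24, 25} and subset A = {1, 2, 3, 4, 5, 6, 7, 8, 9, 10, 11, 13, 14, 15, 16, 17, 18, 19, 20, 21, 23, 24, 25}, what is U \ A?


Aᶜ = U \ A = elements in U but not in A
U = {1, 2, 3, 4, 5, 6, 7, 8, 9, 10, 11, 12, 13, 14, 15, 16, 17, 18, 19, 20, 21, 22, 23, 24, 25}
A = {1, 2, 3, 4, 5, 6, 7, 8, 9, 10, 11, 13, 14, 15, 16, 17, 18, 19, 20, 21, 23, 24, 25}
Aᶜ = {12, 22}

Aᶜ = {12, 22}


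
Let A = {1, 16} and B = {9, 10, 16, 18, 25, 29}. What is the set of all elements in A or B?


A ∪ B = all elements in A or B (or both)
A = {1, 16}
B = {9, 10, 16, 18, 25, 29}
A ∪ B = {1, 9, 10, 16, 18, 25, 29}

A ∪ B = {1, 9, 10, 16, 18, 25, 29}


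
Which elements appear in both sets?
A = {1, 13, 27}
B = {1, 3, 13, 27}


A ∩ B = elements in both A and B
A = {1, 13, 27}
B = {1, 3, 13, 27}
A ∩ B = {1, 13, 27}

A ∩ B = {1, 13, 27}


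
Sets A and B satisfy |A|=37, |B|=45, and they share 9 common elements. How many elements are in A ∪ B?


|A ∪ B| = |A| + |B| - |A ∩ B|
= 37 + 45 - 9
= 73

|A ∪ B| = 73


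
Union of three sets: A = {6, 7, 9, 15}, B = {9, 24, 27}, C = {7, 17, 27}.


A ∪ B = {6, 7, 9, 15, 24, 27}
(A ∪ B) ∪ C = {6, 7, 9, 15, 17, 24, 27}

A ∪ B ∪ C = {6, 7, 9, 15, 17, 24, 27}


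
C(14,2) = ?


C(n,k) = n! / (k!(n-k)!)
C(14,2) = 14! / (2!12!)
= 91

C(14,2) = 91


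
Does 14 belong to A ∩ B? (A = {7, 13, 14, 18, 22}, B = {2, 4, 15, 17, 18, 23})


A = {7, 13, 14, 18, 22}, B = {2, 4, 15, 17, 18, 23}
A ∩ B = elements in both A and B
A ∩ B = {18}
Checking if 14 ∈ A ∩ B
14 is not in A ∩ B → False

14 ∉ A ∩ B


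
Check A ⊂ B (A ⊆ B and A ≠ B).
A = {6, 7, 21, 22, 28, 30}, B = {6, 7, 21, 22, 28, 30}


A ⊂ B requires: A ⊆ B AND A ≠ B.
A ⊆ B? Yes
A = B? Yes
A = B, so A is not a PROPER subset.

No, A is not a proper subset of B


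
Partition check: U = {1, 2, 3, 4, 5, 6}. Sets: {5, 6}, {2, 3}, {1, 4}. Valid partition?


A partition requires: (1) non-empty parts, (2) pairwise disjoint, (3) union = U
Parts: {5, 6}, {2, 3}, {1, 4}
Union of parts: {1, 2, 3, 4, 5, 6}
U = {1, 2, 3, 4, 5, 6}
All non-empty? True
Pairwise disjoint? True
Covers U? True

Yes, valid partition


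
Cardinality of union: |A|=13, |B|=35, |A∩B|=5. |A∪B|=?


|A ∪ B| = |A| + |B| - |A ∩ B|
= 13 + 35 - 5
= 43

|A ∪ B| = 43


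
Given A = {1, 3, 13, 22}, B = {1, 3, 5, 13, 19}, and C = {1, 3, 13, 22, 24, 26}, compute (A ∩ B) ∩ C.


A ∩ B = {1, 3, 13}
(A ∩ B) ∩ C = {1, 3, 13}

A ∩ B ∩ C = {1, 3, 13}


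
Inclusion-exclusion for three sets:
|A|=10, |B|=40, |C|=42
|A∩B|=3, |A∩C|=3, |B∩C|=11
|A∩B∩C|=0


|A∪B∪C| = |A|+|B|+|C| - |A∩B|-|A∩C|-|B∩C| + |A∩B∩C|
= 10+40+42 - 3-3-11 + 0
= 92 - 17 + 0
= 75

|A ∪ B ∪ C| = 75


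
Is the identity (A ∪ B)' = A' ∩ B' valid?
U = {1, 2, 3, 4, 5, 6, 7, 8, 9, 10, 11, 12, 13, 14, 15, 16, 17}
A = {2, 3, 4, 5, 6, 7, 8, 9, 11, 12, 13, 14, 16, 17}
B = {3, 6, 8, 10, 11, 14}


LHS: A ∪ B = {2, 3, 4, 5, 6, 7, 8, 9, 10, 11, 12, 13, 14, 16, 17}
(A ∪ B)' = U \ (A ∪ B) = {1, 15}
A' = {1, 10, 15}, B' = {1, 2, 4, 5, 7, 9, 12, 13, 15, 16, 17}
Claimed RHS: A' ∩ B' = {1, 15}
Identity is VALID: LHS = RHS = {1, 15} ✓

Identity is valid. (A ∪ B)' = A' ∩ B' = {1, 15}


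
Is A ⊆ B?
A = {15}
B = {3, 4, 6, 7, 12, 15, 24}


A ⊆ B means every element of A is in B.
All elements of A are in B.
So A ⊆ B.

Yes, A ⊆ B


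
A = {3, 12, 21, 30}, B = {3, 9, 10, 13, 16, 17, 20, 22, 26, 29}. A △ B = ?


A △ B = (A \ B) ∪ (B \ A) = elements in exactly one of A or B
A \ B = {12, 21, 30}
B \ A = {9, 10, 13, 16, 17, 20, 22, 26, 29}
A △ B = {9, 10, 12, 13, 16, 17, 20, 21, 22, 26, 29, 30}

A △ B = {9, 10, 12, 13, 16, 17, 20, 21, 22, 26, 29, 30}


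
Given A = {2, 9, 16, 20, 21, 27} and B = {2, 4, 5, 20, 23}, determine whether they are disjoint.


Disjoint means A ∩ B = ∅.
A ∩ B = {2, 20}
A ∩ B ≠ ∅, so A and B are NOT disjoint.

No, A and B are not disjoint (A ∩ B = {2, 20})


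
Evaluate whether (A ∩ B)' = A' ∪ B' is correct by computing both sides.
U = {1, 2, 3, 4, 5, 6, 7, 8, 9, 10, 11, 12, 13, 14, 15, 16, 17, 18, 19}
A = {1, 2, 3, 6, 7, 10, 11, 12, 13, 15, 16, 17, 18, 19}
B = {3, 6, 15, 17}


LHS: A ∩ B = {3, 6, 15, 17}
(A ∩ B)' = U \ (A ∩ B) = {1, 2, 4, 5, 7, 8, 9, 10, 11, 12, 13, 14, 16, 18, 19}
A' = {4, 5, 8, 9, 14}, B' = {1, 2, 4, 5, 7, 8, 9, 10, 11, 12, 13, 14, 16, 18, 19}
Claimed RHS: A' ∪ B' = {1, 2, 4, 5, 7, 8, 9, 10, 11, 12, 13, 14, 16, 18, 19}
Identity is VALID: LHS = RHS = {1, 2, 4, 5, 7, 8, 9, 10, 11, 12, 13, 14, 16, 18, 19} ✓

Identity is valid. (A ∩ B)' = A' ∪ B' = {1, 2, 4, 5, 7, 8, 9, 10, 11, 12, 13, 14, 16, 18, 19}


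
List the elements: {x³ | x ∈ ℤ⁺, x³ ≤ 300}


Checking each candidate:
Condition: positive perfect cubes ≤ 300
Result = {1, 8, 27, 64, 125, 216}

{1, 8, 27, 64, 125, 216}


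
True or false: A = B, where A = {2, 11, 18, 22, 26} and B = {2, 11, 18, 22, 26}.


Two sets are equal iff they have exactly the same elements.
A = {2, 11, 18, 22, 26}
B = {2, 11, 18, 22, 26}
Same elements → A = B

Yes, A = B


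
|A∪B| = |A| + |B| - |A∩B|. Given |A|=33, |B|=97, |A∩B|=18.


|A ∪ B| = |A| + |B| - |A ∩ B|
= 33 + 97 - 18
= 112

|A ∪ B| = 112


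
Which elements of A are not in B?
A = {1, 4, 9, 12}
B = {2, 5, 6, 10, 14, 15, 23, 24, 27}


A \ B = elements in A but not in B
A = {1, 4, 9, 12}
B = {2, 5, 6, 10, 14, 15, 23, 24, 27}
Remove from A any elements in B
A \ B = {1, 4, 9, 12}

A \ B = {1, 4, 9, 12}


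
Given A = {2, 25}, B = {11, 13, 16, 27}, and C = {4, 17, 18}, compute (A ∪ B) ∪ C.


A ∪ B = {2, 11, 13, 16, 25, 27}
(A ∪ B) ∪ C = {2, 4, 11, 13, 16, 17, 18, 25, 27}

A ∪ B ∪ C = {2, 4, 11, 13, 16, 17, 18, 25, 27}


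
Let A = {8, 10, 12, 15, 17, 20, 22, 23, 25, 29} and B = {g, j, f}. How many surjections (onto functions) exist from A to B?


n = |A| = 10, k = |B| = 3. Surjections via inclusion-exclusion:
S(n,k) = Σ(-1)^i × C(k,i) × (k-i)^n, i=0 to k
i=0: (-1)^0×C(3,0)×3^10 = 59049
i=1: (-1)^1×C(3,1)×2^10 = -3072
i=2: (-1)^2×C(3,2)×1^10 = 3
i=3: (-1)^3×C(3,3)×0^10 = 0
Total = 55980

Number of surjections = 55980


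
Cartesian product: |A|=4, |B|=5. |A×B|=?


|A × B| = |A| × |B|
= 4 × 5
= 20

|A × B| = 20


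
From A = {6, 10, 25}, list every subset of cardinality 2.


|A| = 3, so A has C(3,2) = 3 subsets of size 2.
Enumerate by choosing 2 elements from A at a time:
{6, 10}, {6, 25}, {10, 25}

2-element subsets (3 total): {6, 10}, {6, 25}, {10, 25}


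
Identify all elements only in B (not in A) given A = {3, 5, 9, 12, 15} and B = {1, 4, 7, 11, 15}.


A = {3, 5, 9, 12, 15}
B = {1, 4, 7, 11, 15}
Region: only in B (not in A)
Elements: {1, 4, 7, 11}

Elements only in B (not in A): {1, 4, 7, 11}


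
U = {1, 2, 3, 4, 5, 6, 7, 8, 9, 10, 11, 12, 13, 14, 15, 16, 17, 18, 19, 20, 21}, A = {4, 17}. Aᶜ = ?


Aᶜ = U \ A = elements in U but not in A
U = {1, 2, 3, 4, 5, 6, 7, 8, 9, 10, 11, 12, 13, 14, 15, 16, 17, 18, 19, 20, 21}
A = {4, 17}
Aᶜ = {1, 2, 3, 5, 6, 7, 8, 9, 10, 11, 12, 13, 14, 15, 16, 18, 19, 20, 21}

Aᶜ = {1, 2, 3, 5, 6, 7, 8, 9, 10, 11, 12, 13, 14, 15, 16, 18, 19, 20, 21}


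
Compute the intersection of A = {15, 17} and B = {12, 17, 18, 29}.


A ∩ B = elements in both A and B
A = {15, 17}
B = {12, 17, 18, 29}
A ∩ B = {17}

A ∩ B = {17}


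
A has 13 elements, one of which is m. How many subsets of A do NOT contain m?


Subsets of A avoiding m are subsets of A \ {m}, which has 12 elements.
Count = 2^(n-1) = 2^12
= 4096

Number of subsets avoiding m = 4096


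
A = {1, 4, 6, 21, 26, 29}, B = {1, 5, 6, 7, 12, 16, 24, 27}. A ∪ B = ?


A ∪ B = all elements in A or B (or both)
A = {1, 4, 6, 21, 26, 29}
B = {1, 5, 6, 7, 12, 16, 24, 27}
A ∪ B = {1, 4, 5, 6, 7, 12, 16, 21, 24, 26, 27, 29}

A ∪ B = {1, 4, 5, 6, 7, 12, 16, 21, 24, 26, 27, 29}


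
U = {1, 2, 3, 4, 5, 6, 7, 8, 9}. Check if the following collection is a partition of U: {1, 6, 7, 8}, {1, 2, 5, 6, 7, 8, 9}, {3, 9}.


A partition requires: (1) non-empty parts, (2) pairwise disjoint, (3) union = U
Parts: {1, 6, 7, 8}, {1, 2, 5, 6, 7, 8, 9}, {3, 9}
Union of parts: {1, 2, 3, 5, 6, 7, 8, 9}
U = {1, 2, 3, 4, 5, 6, 7, 8, 9}
All non-empty? True
Pairwise disjoint? False
Covers U? False

No, not a valid partition


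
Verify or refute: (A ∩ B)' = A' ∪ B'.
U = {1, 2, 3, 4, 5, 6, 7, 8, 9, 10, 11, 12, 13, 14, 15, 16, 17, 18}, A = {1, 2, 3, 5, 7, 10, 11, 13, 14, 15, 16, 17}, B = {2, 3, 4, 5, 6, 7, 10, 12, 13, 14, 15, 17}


LHS: A ∩ B = {2, 3, 5, 7, 10, 13, 14, 15, 17}
(A ∩ B)' = U \ (A ∩ B) = {1, 4, 6, 8, 9, 11, 12, 16, 18}
A' = {4, 6, 8, 9, 12, 18}, B' = {1, 8, 9, 11, 16, 18}
Claimed RHS: A' ∪ B' = {1, 4, 6, 8, 9, 11, 12, 16, 18}
Identity is VALID: LHS = RHS = {1, 4, 6, 8, 9, 11, 12, 16, 18} ✓

Identity is valid. (A ∩ B)' = A' ∪ B' = {1, 4, 6, 8, 9, 11, 12, 16, 18}


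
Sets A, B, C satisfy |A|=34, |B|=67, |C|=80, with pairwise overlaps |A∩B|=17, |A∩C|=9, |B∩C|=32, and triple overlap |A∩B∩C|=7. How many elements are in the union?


|A∪B∪C| = |A|+|B|+|C| - |A∩B|-|A∩C|-|B∩C| + |A∩B∩C|
= 34+67+80 - 17-9-32 + 7
= 181 - 58 + 7
= 130

|A ∪ B ∪ C| = 130


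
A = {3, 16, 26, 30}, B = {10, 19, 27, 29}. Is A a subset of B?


A ⊆ B means every element of A is in B.
Elements in A not in B: {3, 16, 26, 30}
So A ⊄ B.

No, A ⊄ B


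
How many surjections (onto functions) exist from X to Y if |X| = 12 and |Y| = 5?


n = |X| = 12, k = |Y| = 5. Surjections via inclusion-exclusion:
S(n,k) = Σ(-1)^i × C(k,i) × (k-i)^n, i=0 to k
i=0: (-1)^0×C(5,0)×5^12 = 244140625
i=1: (-1)^1×C(5,1)×4^12 = -83886080
i=2: (-1)^2×C(5,2)×3^12 = 5314410
i=3: (-1)^3×C(5,3)×2^12 = -40960
i=4: (-1)^4×C(5,4)×1^12 = 5
i=5: (-1)^5×C(5,5)×0^12 = 0
Total = 165528000

Number of surjections = 165528000


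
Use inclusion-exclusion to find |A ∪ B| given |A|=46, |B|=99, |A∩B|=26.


|A ∪ B| = |A| + |B| - |A ∩ B|
= 46 + 99 - 26
= 119

|A ∪ B| = 119


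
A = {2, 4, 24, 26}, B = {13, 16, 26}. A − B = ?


A \ B = elements in A but not in B
A = {2, 4, 24, 26}
B = {13, 16, 26}
Remove from A any elements in B
A \ B = {2, 4, 24}

A \ B = {2, 4, 24}


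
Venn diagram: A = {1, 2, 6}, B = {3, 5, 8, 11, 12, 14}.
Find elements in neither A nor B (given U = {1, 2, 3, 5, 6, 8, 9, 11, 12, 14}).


A = {1, 2, 6}
B = {3, 5, 8, 11, 12, 14}
Region: in neither A nor B (given U = {1, 2, 3, 5, 6, 8, 9, 11, 12, 14})
Elements: {9}

Elements in neither A nor B (given U = {1, 2, 3, 5, 6, 8, 9, 11, 12, 14}): {9}


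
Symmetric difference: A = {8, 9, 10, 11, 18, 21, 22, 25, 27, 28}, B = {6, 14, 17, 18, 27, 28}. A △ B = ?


A △ B = (A \ B) ∪ (B \ A) = elements in exactly one of A or B
A \ B = {8, 9, 10, 11, 21, 22, 25}
B \ A = {6, 14, 17}
A △ B = {6, 8, 9, 10, 11, 14, 17, 21, 22, 25}

A △ B = {6, 8, 9, 10, 11, 14, 17, 21, 22, 25}


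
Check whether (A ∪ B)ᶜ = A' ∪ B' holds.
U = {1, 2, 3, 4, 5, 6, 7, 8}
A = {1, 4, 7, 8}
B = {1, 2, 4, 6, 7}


LHS: A ∪ B = {1, 2, 4, 6, 7, 8}
(A ∪ B)' = U \ (A ∪ B) = {3, 5}
A' = {2, 3, 5, 6}, B' = {3, 5, 8}
Claimed RHS: A' ∪ B' = {2, 3, 5, 6, 8}
Identity is INVALID: LHS = {3, 5} but the RHS claimed here equals {2, 3, 5, 6, 8}. The correct form is (A ∪ B)' = A' ∩ B'.

Identity is invalid: (A ∪ B)' = {3, 5} but A' ∪ B' = {2, 3, 5, 6, 8}. The correct De Morgan law is (A ∪ B)' = A' ∩ B'.


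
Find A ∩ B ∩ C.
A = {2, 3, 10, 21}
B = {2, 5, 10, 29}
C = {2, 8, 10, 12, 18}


A ∩ B = {2, 10}
(A ∩ B) ∩ C = {2, 10}

A ∩ B ∩ C = {2, 10}


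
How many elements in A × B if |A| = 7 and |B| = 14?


|A × B| = |A| × |B|
= 7 × 14
= 98

|A × B| = 98


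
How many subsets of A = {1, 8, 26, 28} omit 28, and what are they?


A subset of A that omits 28 is a subset of A \ {28}, so there are 2^(n-1) = 2^3 = 8 of them.
Subsets excluding 28: ∅, {1}, {8}, {26}, {1, 8}, {1, 26}, {8, 26}, {1, 8, 26}

Subsets excluding 28 (8 total): ∅, {1}, {8}, {26}, {1, 8}, {1, 26}, {8, 26}, {1, 8, 26}


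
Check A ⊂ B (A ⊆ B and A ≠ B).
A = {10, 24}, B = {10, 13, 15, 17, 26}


A ⊂ B requires: A ⊆ B AND A ≠ B.
A ⊆ B? No
A ⊄ B, so A is not a proper subset.

No, A is not a proper subset of B


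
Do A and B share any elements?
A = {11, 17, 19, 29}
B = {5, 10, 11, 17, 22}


Disjoint means A ∩ B = ∅.
A ∩ B = {11, 17}
A ∩ B ≠ ∅, so A and B are NOT disjoint.

Yes — A and B share the element(s) of A ∩ B = {11, 17}, so they are not disjoint


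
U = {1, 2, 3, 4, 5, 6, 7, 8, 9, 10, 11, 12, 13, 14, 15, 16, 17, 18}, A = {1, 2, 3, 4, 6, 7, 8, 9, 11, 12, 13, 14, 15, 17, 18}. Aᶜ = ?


Aᶜ = U \ A = elements in U but not in A
U = {1, 2, 3, 4, 5, 6, 7, 8, 9, 10, 11, 12, 13, 14, 15, 16, 17, 18}
A = {1, 2, 3, 4, 6, 7, 8, 9, 11, 12, 13, 14, 15, 17, 18}
Aᶜ = {5, 10, 16}

Aᶜ = {5, 10, 16}


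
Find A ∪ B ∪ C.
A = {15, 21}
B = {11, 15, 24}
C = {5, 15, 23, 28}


A ∪ B = {11, 15, 21, 24}
(A ∪ B) ∪ C = {5, 11, 15, 21, 23, 24, 28}

A ∪ B ∪ C = {5, 11, 15, 21, 23, 24, 28}


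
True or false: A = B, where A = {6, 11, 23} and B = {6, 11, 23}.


Two sets are equal iff they have exactly the same elements.
A = {6, 11, 23}
B = {6, 11, 23}
Same elements → A = B

Yes, A = B


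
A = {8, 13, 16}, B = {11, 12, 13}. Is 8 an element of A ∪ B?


A = {8, 13, 16}, B = {11, 12, 13}
A ∪ B = all elements in A or B
A ∪ B = {8, 11, 12, 13, 16}
Checking if 8 ∈ A ∪ B
8 is in A ∪ B → True

8 ∈ A ∪ B


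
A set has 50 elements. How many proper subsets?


Total subsets = 2^n = 2^50 = 1125899906842624
Proper subsets exclude the set itself: 2^n - 1
= 1125899906842624 - 1
= 1125899906842623

Number of proper subsets = 1125899906842623


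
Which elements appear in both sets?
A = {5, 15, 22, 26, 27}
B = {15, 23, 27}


A ∩ B = elements in both A and B
A = {5, 15, 22, 26, 27}
B = {15, 23, 27}
A ∩ B = {15, 27}

A ∩ B = {15, 27}


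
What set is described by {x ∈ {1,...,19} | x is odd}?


Checking each candidate:
Condition: odd numbers in {1,...,19}
Result = {1, 3, 5, 7, 9, 11, 13, 15, 17, 19}

{1, 3, 5, 7, 9, 11, 13, 15, 17, 19}


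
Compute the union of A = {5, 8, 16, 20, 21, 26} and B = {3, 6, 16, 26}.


A ∪ B = all elements in A or B (or both)
A = {5, 8, 16, 20, 21, 26}
B = {3, 6, 16, 26}
A ∪ B = {3, 5, 6, 8, 16, 20, 21, 26}

A ∪ B = {3, 5, 6, 8, 16, 20, 21, 26}


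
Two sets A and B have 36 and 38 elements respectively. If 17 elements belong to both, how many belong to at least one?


|A ∪ B| = |A| + |B| - |A ∩ B|
= 36 + 38 - 17
= 57

|A ∪ B| = 57


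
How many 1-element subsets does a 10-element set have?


C(n,k) = n! / (k!(n-k)!)
C(10,1) = 10! / (1!9!)
= 10

C(10,1) = 10


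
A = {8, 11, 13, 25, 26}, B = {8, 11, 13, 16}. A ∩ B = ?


A ∩ B = elements in both A and B
A = {8, 11, 13, 25, 26}
B = {8, 11, 13, 16}
A ∩ B = {8, 11, 13}

A ∩ B = {8, 11, 13}


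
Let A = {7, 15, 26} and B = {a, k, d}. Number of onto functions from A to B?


n = |A| = 3, k = |B| = 3. Surjections via inclusion-exclusion:
S(n,k) = Σ(-1)^i × C(k,i) × (k-i)^n, i=0 to k
i=0: (-1)^0×C(3,0)×3^3 = 27
i=1: (-1)^1×C(3,1)×2^3 = -24
i=2: (-1)^2×C(3,2)×1^3 = 3
i=3: (-1)^3×C(3,3)×0^3 = 0
Total = 6

Number of surjections = 6


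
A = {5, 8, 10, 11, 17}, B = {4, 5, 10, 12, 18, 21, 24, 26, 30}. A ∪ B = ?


A ∪ B = all elements in A or B (or both)
A = {5, 8, 10, 11, 17}
B = {4, 5, 10, 12, 18, 21, 24, 26, 30}
A ∪ B = {4, 5, 8, 10, 11, 12, 17, 18, 21, 24, 26, 30}

A ∪ B = {4, 5, 8, 10, 11, 12, 17, 18, 21, 24, 26, 30}


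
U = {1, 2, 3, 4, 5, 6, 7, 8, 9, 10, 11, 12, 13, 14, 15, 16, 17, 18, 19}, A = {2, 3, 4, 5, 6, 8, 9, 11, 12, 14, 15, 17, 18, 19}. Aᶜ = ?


Aᶜ = U \ A = elements in U but not in A
U = {1, 2, 3, 4, 5, 6, 7, 8, 9, 10, 11, 12, 13, 14, 15, 16, 17, 18, 19}
A = {2, 3, 4, 5, 6, 8, 9, 11, 12, 14, 15, 17, 18, 19}
Aᶜ = {1, 7, 10, 13, 16}

Aᶜ = {1, 7, 10, 13, 16}


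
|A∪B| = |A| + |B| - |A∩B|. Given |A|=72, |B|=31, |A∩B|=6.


|A ∪ B| = |A| + |B| - |A ∩ B|
= 72 + 31 - 6
= 97

|A ∪ B| = 97


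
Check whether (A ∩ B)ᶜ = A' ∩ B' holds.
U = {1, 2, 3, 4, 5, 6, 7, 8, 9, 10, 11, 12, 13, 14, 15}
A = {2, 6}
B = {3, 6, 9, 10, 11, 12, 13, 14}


LHS: A ∩ B = {6}
(A ∩ B)' = U \ (A ∩ B) = {1, 2, 3, 4, 5, 7, 8, 9, 10, 11, 12, 13, 14, 15}
A' = {1, 3, 4, 5, 7, 8, 9, 10, 11, 12, 13, 14, 15}, B' = {1, 2, 4, 5, 7, 8, 15}
Claimed RHS: A' ∩ B' = {1, 4, 5, 7, 8, 15}
Identity is INVALID: LHS = {1, 2, 3, 4, 5, 7, 8, 9, 10, 11, 12, 13, 14, 15} but the RHS claimed here equals {1, 4, 5, 7, 8, 15}. The correct form is (A ∩ B)' = A' ∪ B'.

Identity is invalid: (A ∩ B)' = {1, 2, 3, 4, 5, 7, 8, 9, 10, 11, 12, 13, 14, 15} but A' ∩ B' = {1, 4, 5, 7, 8, 15}. The correct De Morgan law is (A ∩ B)' = A' ∪ B'.


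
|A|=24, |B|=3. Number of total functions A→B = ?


Each of |A| = 24 inputs maps to any of |B| = 3 outputs.
# functions = |B|^|A| = 3^24
= 282429536481

Number of functions = 282429536481


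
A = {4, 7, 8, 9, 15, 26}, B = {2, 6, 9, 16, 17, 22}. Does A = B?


Two sets are equal iff they have exactly the same elements.
A = {4, 7, 8, 9, 15, 26}
B = {2, 6, 9, 16, 17, 22}
Differences: {2, 4, 6, 7, 8, 15, 16, 17, 22, 26}
A ≠ B

No, A ≠ B


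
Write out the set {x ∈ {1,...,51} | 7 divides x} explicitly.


Checking each candidate:
Condition: multiples of 7 in {1,...,51}
Result = {7, 14, 21, 28, 35, 42, 49}

{7, 14, 21, 28, 35, 42, 49}


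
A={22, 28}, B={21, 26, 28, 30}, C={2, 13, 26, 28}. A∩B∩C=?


A ∩ B = {28}
(A ∩ B) ∩ C = {28}

A ∩ B ∩ C = {28}


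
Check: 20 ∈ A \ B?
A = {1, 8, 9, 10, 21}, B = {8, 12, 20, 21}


A = {1, 8, 9, 10, 21}, B = {8, 12, 20, 21}
A \ B = elements in A but not in B
A \ B = {1, 9, 10}
Checking if 20 ∈ A \ B
20 is not in A \ B → False

20 ∉ A \ B


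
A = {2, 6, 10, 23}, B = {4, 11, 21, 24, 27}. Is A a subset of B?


A ⊆ B means every element of A is in B.
Elements in A not in B: {2, 6, 10, 23}
So A ⊄ B.

No, A ⊄ B


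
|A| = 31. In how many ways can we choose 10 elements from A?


C(n,k) = n! / (k!(n-k)!)
C(31,10) = 31! / (10!21!)
= 44352165

C(31,10) = 44352165


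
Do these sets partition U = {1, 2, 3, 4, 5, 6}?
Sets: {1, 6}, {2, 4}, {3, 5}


A partition requires: (1) non-empty parts, (2) pairwise disjoint, (3) union = U
Parts: {1, 6}, {2, 4}, {3, 5}
Union of parts: {1, 2, 3, 4, 5, 6}
U = {1, 2, 3, 4, 5, 6}
All non-empty? True
Pairwise disjoint? True
Covers U? True

Yes, valid partition


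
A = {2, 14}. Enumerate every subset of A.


|A| = 2, so |P(A)| = 2^2 = 4
Enumerate subsets by cardinality (0 to 2):
∅, {2}, {14}, {2, 14}

P(A) has 4 subsets: ∅, {2}, {14}, {2, 14}


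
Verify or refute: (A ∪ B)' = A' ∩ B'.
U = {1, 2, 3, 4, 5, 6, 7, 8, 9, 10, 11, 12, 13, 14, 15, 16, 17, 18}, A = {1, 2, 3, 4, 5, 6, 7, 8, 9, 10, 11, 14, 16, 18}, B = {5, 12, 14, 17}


LHS: A ∪ B = {1, 2, 3, 4, 5, 6, 7, 8, 9, 10, 11, 12, 14, 16, 17, 18}
(A ∪ B)' = U \ (A ∪ B) = {13, 15}
A' = {12, 13, 15, 17}, B' = {1, 2, 3, 4, 6, 7, 8, 9, 10, 11, 13, 15, 16, 18}
Claimed RHS: A' ∩ B' = {13, 15}
Identity is VALID: LHS = RHS = {13, 15} ✓

Identity is valid. (A ∪ B)' = A' ∩ B' = {13, 15}


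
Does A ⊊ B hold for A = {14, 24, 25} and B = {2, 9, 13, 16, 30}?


A ⊂ B requires: A ⊆ B AND A ≠ B.
A ⊆ B? No
A ⊄ B, so A is not a proper subset.

No, A is not a proper subset of B


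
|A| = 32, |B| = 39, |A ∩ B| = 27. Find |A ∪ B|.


|A ∪ B| = |A| + |B| - |A ∩ B|
= 32 + 39 - 27
= 44

|A ∪ B| = 44


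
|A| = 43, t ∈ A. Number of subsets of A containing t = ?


Subsets of A containing t correspond to subsets of A \ {t}, which has 42 elements.
Count = 2^(n-1) = 2^42
= 4398046511104

Number of subsets containing t = 4398046511104


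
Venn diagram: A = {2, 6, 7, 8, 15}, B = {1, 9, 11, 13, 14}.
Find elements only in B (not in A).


A = {2, 6, 7, 8, 15}
B = {1, 9, 11, 13, 14}
Region: only in B (not in A)
Elements: {1, 9, 11, 13, 14}

Elements only in B (not in A): {1, 9, 11, 13, 14}


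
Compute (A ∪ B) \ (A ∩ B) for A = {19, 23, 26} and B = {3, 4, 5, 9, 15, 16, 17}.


A △ B = (A \ B) ∪ (B \ A) = elements in exactly one of A or B
A \ B = {19, 23, 26}
B \ A = {3, 4, 5, 9, 15, 16, 17}
A △ B = {3, 4, 5, 9, 15, 16, 17, 19, 23, 26}

A △ B = {3, 4, 5, 9, 15, 16, 17, 19, 23, 26}


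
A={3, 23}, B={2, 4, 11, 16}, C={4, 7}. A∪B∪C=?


A ∪ B = {2, 3, 4, 11, 16, 23}
(A ∪ B) ∪ C = {2, 3, 4, 7, 11, 16, 23}

A ∪ B ∪ C = {2, 3, 4, 7, 11, 16, 23}


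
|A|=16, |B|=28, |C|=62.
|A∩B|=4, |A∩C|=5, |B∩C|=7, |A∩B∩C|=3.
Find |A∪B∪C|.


|A∪B∪C| = |A|+|B|+|C| - |A∩B|-|A∩C|-|B∩C| + |A∩B∩C|
= 16+28+62 - 4-5-7 + 3
= 106 - 16 + 3
= 93

|A ∪ B ∪ C| = 93


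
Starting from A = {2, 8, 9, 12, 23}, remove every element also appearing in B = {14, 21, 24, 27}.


A \ B = elements in A but not in B
A = {2, 8, 9, 12, 23}
B = {14, 21, 24, 27}
Remove from A any elements in B
A \ B = {2, 8, 9, 12, 23}

A \ B = {2, 8, 9, 12, 23}


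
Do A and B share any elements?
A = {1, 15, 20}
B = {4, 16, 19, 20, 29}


Disjoint means A ∩ B = ∅.
A ∩ B = {20}
A ∩ B ≠ ∅, so A and B are NOT disjoint.

Yes — A and B share the element(s) of A ∩ B = {20}, so they are not disjoint


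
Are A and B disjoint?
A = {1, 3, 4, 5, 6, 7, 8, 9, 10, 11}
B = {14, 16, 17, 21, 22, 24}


Disjoint means A ∩ B = ∅.
A ∩ B = ∅
A ∩ B = ∅, so A and B are disjoint.

Yes, A and B are disjoint


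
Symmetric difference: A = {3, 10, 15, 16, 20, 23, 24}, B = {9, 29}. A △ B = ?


A △ B = (A \ B) ∪ (B \ A) = elements in exactly one of A or B
A \ B = {3, 10, 15, 16, 20, 23, 24}
B \ A = {9, 29}
A △ B = {3, 9, 10, 15, 16, 20, 23, 24, 29}

A △ B = {3, 9, 10, 15, 16, 20, 23, 24, 29}


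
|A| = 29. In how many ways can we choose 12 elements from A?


C(n,k) = n! / (k!(n-k)!)
C(29,12) = 29! / (12!17!)
= 51895935

C(29,12) = 51895935


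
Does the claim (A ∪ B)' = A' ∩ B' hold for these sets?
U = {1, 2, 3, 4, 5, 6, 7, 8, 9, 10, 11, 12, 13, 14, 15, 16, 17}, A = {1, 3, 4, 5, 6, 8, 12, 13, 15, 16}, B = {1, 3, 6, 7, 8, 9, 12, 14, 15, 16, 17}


LHS: A ∪ B = {1, 3, 4, 5, 6, 7, 8, 9, 12, 13, 14, 15, 16, 17}
(A ∪ B)' = U \ (A ∪ B) = {2, 10, 11}
A' = {2, 7, 9, 10, 11, 14, 17}, B' = {2, 4, 5, 10, 11, 13}
Claimed RHS: A' ∩ B' = {2, 10, 11}
Identity is VALID: LHS = RHS = {2, 10, 11} ✓

Identity is valid. (A ∪ B)' = A' ∩ B' = {2, 10, 11}


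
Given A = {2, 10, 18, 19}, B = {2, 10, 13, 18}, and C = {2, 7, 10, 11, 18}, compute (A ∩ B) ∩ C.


A ∩ B = {2, 10, 18}
(A ∩ B) ∩ C = {2, 10, 18}

A ∩ B ∩ C = {2, 10, 18}


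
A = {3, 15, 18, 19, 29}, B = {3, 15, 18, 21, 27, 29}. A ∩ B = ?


A ∩ B = elements in both A and B
A = {3, 15, 18, 19, 29}
B = {3, 15, 18, 21, 27, 29}
A ∩ B = {3, 15, 18, 29}

A ∩ B = {3, 15, 18, 29}


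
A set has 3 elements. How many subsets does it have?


Number of subsets = 2^n
= 2^3
= 8

|P(A)| = 8


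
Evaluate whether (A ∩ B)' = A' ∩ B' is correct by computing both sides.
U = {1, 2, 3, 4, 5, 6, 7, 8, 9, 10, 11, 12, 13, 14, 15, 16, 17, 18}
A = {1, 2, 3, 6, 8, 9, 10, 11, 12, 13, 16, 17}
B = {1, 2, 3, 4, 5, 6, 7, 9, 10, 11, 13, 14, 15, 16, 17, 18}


LHS: A ∩ B = {1, 2, 3, 6, 9, 10, 11, 13, 16, 17}
(A ∩ B)' = U \ (A ∩ B) = {4, 5, 7, 8, 12, 14, 15, 18}
A' = {4, 5, 7, 14, 15, 18}, B' = {8, 12}
Claimed RHS: A' ∩ B' = ∅
Identity is INVALID: LHS = {4, 5, 7, 8, 12, 14, 15, 18} but the RHS claimed here equals ∅. The correct form is (A ∩ B)' = A' ∪ B'.

Identity is invalid: (A ∩ B)' = {4, 5, 7, 8, 12, 14, 15, 18} but A' ∩ B' = ∅. The correct De Morgan law is (A ∩ B)' = A' ∪ B'.


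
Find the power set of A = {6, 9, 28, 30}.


|A| = 4, so |P(A)| = 2^4 = 16
Enumerate subsets by cardinality (0 to 4):
∅, {6}, {9}, {28}, {30}, {6, 9}, {6, 28}, {6, 30}, {9, 28}, {9, 30}, {28, 30}, {6, 9, 28}, {6, 9, 30}, {6, 28, 30}, {9, 28, 30}, {6, 9, 28, 30}

P(A) has 16 subsets: ∅, {6}, {9}, {28}, {30}, {6, 9}, {6, 28}, {6, 30}, {9, 28}, {9, 30}, {28, 30}, {6, 9, 28}, {6, 9, 30}, {6, 28, 30}, {9, 28, 30}, {6, 9, 28, 30}


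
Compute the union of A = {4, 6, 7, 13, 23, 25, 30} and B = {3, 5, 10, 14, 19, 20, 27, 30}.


A ∪ B = all elements in A or B (or both)
A = {4, 6, 7, 13, 23, 25, 30}
B = {3, 5, 10, 14, 19, 20, 27, 30}
A ∪ B = {3, 4, 5, 6, 7, 10, 13, 14, 19, 20, 23, 25, 27, 30}

A ∪ B = {3, 4, 5, 6, 7, 10, 13, 14, 19, 20, 23, 25, 27, 30}


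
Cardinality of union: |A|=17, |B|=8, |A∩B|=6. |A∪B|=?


|A ∪ B| = |A| + |B| - |A ∩ B|
= 17 + 8 - 6
= 19

|A ∪ B| = 19


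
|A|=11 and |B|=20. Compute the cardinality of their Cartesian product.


|A × B| = |A| × |B|
= 11 × 20
= 220

|A × B| = 220


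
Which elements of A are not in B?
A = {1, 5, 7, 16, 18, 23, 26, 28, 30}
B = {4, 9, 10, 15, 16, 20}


A \ B = elements in A but not in B
A = {1, 5, 7, 16, 18, 23, 26, 28, 30}
B = {4, 9, 10, 15, 16, 20}
Remove from A any elements in B
A \ B = {1, 5, 7, 18, 23, 26, 28, 30}

A \ B = {1, 5, 7, 18, 23, 26, 28, 30}


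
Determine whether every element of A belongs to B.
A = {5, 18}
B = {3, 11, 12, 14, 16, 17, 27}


A ⊆ B means every element of A is in B.
Elements in A not in B: {5, 18}
So A ⊄ B.

No, A ⊄ B


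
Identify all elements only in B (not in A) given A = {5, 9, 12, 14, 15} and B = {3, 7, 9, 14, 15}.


A = {5, 9, 12, 14, 15}
B = {3, 7, 9, 14, 15}
Region: only in B (not in A)
Elements: {3, 7}

Elements only in B (not in A): {3, 7}


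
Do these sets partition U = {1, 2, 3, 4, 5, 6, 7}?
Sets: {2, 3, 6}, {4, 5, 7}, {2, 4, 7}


A partition requires: (1) non-empty parts, (2) pairwise disjoint, (3) union = U
Parts: {2, 3, 6}, {4, 5, 7}, {2, 4, 7}
Union of parts: {2, 3, 4, 5, 6, 7}
U = {1, 2, 3, 4, 5, 6, 7}
All non-empty? True
Pairwise disjoint? False
Covers U? False

No, not a valid partition


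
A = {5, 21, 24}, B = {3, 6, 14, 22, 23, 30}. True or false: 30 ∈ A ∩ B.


A = {5, 21, 24}, B = {3, 6, 14, 22, 23, 30}
A ∩ B = elements in both A and B
A ∩ B = ∅
Checking if 30 ∈ A ∩ B
30 is not in A ∩ B → False

30 ∉ A ∩ B


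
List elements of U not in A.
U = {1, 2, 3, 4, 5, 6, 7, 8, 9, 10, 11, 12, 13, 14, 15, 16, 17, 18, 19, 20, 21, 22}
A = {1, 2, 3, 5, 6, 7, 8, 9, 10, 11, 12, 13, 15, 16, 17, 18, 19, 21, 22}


Aᶜ = U \ A = elements in U but not in A
U = {1, 2, 3, 4, 5, 6, 7, 8, 9, 10, 11, 12, 13, 14, 15, 16, 17, 18, 19, 20, 21, 22}
A = {1, 2, 3, 5, 6, 7, 8, 9, 10, 11, 12, 13, 15, 16, 17, 18, 19, 21, 22}
Aᶜ = {4, 14, 20}

Aᶜ = {4, 14, 20}


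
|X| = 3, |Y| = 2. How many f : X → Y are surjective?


n = |X| = 3, k = |Y| = 2. Surjections via inclusion-exclusion:
S(n,k) = Σ(-1)^i × C(k,i) × (k-i)^n, i=0 to k
i=0: (-1)^0×C(2,0)×2^3 = 8
i=1: (-1)^1×C(2,1)×1^3 = -2
i=2: (-1)^2×C(2,2)×0^3 = 0
Total = 6

Number of surjections = 6


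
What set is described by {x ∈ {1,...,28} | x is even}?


Checking each candidate:
Condition: even numbers in {1,...,28}
Result = {2, 4, 6, 8, 10, 12, 14, 16, 18, 20, 22, 24, 26, 28}

{2, 4, 6, 8, 10, 12, 14, 16, 18, 20, 22, 24, 26, 28}


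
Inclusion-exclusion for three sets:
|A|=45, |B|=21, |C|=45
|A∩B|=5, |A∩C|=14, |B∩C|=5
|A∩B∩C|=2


|A∪B∪C| = |A|+|B|+|C| - |A∩B|-|A∩C|-|B∩C| + |A∩B∩C|
= 45+21+45 - 5-14-5 + 2
= 111 - 24 + 2
= 89

|A ∪ B ∪ C| = 89


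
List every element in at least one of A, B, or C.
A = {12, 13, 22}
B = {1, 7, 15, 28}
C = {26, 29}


A ∪ B = {1, 7, 12, 13, 15, 22, 28}
(A ∪ B) ∪ C = {1, 7, 12, 13, 15, 22, 26, 28, 29}

A ∪ B ∪ C = {1, 7, 12, 13, 15, 22, 26, 28, 29}


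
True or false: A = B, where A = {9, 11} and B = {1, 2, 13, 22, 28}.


Two sets are equal iff they have exactly the same elements.
A = {9, 11}
B = {1, 2, 13, 22, 28}
Differences: {1, 2, 9, 11, 13, 22, 28}
A ≠ B

No, A ≠ B


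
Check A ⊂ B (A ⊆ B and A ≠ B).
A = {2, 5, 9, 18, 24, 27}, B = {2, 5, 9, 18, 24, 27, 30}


A ⊂ B requires: A ⊆ B AND A ≠ B.
A ⊆ B? Yes
A = B? No
A ⊂ B: Yes (A is a proper subset of B)

Yes, A ⊂ B


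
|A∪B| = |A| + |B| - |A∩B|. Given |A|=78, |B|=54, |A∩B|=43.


|A ∪ B| = |A| + |B| - |A ∩ B|
= 78 + 54 - 43
= 89

|A ∪ B| = 89


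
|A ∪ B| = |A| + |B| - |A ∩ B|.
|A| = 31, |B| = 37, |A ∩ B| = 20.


|A ∪ B| = |A| + |B| - |A ∩ B|
= 31 + 37 - 20
= 48

|A ∪ B| = 48


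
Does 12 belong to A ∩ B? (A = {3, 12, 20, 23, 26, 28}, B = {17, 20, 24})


A = {3, 12, 20, 23, 26, 28}, B = {17, 20, 24}
A ∩ B = elements in both A and B
A ∩ B = {20}
Checking if 12 ∈ A ∩ B
12 is not in A ∩ B → False

12 ∉ A ∩ B


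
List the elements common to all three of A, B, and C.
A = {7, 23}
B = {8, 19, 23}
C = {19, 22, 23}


A ∩ B = {23}
(A ∩ B) ∩ C = {23}

A ∩ B ∩ C = {23}
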